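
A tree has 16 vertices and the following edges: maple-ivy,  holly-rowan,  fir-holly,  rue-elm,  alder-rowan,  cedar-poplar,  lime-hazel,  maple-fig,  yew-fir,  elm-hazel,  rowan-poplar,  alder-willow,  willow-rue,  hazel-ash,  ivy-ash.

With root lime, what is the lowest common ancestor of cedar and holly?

rowan

Ancestors of cedar (toward the root): cedar, poplar, rowan, alder, willow, rue, elm, hazel, lime.
Ancestors of holly: holly, rowan, alder, willow, rue, elm, hazel, lime.
The deepest node appearing in both lists is rowan.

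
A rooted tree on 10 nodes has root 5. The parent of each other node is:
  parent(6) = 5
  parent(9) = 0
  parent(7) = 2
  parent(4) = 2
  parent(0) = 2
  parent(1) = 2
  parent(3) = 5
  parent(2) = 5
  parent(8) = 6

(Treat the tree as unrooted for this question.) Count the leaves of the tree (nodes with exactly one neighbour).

Degree-1 nodes: 1, 3, 4, 7, 8, 9 — 6 of them.

6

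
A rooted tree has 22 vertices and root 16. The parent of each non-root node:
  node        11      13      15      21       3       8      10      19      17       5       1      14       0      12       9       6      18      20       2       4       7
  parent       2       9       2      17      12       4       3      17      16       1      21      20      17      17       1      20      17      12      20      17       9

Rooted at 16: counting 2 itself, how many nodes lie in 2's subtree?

Descendants of 2 (including itself): 2, 15, 11. That's 3.

3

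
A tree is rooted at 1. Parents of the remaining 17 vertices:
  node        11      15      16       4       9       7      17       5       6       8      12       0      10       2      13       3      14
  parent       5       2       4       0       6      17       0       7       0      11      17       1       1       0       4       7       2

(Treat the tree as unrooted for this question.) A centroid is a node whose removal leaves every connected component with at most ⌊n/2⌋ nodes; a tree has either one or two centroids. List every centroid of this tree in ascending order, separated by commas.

Delete 0: the remaining components have sizes 7, 3, 3, 2, 2. Max 7 ≤ 9, so 0 is a centroid.
No neighbour of 0 does as well, so 0 is the unique centroid.

0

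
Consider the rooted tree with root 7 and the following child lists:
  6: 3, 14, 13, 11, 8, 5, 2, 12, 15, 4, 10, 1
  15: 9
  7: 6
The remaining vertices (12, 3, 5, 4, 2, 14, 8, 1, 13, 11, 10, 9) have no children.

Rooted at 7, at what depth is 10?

2

Climbing from 10 to the root: 10 → 6 → 7. That's 2 steps.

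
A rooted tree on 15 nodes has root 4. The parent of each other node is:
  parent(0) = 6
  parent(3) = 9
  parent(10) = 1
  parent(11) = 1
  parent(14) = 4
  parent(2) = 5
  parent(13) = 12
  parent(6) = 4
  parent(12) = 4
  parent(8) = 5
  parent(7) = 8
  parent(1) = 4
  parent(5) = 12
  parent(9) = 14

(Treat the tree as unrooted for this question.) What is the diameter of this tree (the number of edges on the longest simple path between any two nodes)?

7

A longest path is 7 – 8 – 5 – 12 – 4 – 14 – 9 – 3, with 7 edges.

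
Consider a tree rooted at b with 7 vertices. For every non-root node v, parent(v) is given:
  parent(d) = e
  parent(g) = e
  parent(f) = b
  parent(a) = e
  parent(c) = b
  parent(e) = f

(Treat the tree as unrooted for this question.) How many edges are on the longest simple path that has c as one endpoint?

Distances from c peak at 4, attained at d (g, a also at distance 4).
c – b – f – e – d

4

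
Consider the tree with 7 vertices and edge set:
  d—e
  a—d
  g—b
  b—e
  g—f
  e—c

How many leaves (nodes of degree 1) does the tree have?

Degree-1 nodes: a, c, f — 3 of them.

3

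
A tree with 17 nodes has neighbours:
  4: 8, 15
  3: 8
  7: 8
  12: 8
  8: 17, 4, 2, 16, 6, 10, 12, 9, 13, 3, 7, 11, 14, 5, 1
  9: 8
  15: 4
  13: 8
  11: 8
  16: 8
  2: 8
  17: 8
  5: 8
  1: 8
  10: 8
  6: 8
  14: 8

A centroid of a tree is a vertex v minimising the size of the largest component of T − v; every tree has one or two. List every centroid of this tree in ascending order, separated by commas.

Delete 8: the remaining components have sizes 2, 1, 1, 1, 1, 1, 1, 1, 1, 1, 1, 1, 1, 1, 1. Max 2 ≤ 8, so 8 is a centroid.
No neighbour of 8 does as well, so 8 is the unique centroid.

8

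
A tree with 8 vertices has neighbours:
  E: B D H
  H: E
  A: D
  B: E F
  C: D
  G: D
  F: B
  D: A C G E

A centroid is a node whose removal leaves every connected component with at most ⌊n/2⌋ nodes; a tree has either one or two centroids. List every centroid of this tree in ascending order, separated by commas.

D, E

Removing E splits the tree into components of sizes 4, 2, 1; the largest is 4 ≤ ⌊8/2⌋ = 4.
D is adjacent to E and is also a centroid (the largest component after removing it is likewise 4).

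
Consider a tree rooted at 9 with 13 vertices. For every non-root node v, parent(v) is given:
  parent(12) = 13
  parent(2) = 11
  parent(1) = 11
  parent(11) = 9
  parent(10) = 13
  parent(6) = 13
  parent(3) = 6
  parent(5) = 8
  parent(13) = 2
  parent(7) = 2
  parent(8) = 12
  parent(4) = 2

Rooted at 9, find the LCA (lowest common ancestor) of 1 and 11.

Path 1→root: 1 11 9; path 11→root: 11 9.
First common node: 11.

11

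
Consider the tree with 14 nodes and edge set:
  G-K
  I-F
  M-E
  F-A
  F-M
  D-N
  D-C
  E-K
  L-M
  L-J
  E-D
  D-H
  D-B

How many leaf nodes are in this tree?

8

The leaves are A, B, C, G, H, I, J, N.
That is 8 leaves.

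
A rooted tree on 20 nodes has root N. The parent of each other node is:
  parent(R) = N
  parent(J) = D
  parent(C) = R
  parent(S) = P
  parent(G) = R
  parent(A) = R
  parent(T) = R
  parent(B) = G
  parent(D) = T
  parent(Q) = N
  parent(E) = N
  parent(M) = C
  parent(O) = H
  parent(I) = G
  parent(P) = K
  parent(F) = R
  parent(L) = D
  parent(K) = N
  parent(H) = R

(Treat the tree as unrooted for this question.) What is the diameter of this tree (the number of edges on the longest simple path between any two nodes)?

BFS from S reaches L last, at distance 7; BFS from L confirms no node is farther.
Path: S–P–K–N–R–T–D–L.

7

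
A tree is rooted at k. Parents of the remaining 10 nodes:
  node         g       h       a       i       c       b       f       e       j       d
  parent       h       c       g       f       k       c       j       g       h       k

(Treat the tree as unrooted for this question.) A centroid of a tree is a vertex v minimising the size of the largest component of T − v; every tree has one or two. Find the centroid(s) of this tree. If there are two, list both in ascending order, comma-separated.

h

Removing h splits the tree into components of sizes 4, 3, 3; the largest is 4 ≤ ⌊11/2⌋ = 5.
Every other node leaves some component of size > 5, so the centroid is unique.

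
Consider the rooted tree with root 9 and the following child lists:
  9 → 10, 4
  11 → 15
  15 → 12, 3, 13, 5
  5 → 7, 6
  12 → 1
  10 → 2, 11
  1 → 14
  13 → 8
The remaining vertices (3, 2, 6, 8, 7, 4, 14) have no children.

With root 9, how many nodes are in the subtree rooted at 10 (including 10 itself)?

13

The subtree rooted at 10 contains: 10, 11, 2, 15, 5, 13, 12, 3, 7, 6, 8, 1, 14 — 13 nodes.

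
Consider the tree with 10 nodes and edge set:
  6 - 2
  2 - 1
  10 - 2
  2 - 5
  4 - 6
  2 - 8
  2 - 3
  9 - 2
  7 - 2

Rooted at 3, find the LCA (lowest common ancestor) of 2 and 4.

2

Ancestors of 2 (toward the root): 2, 3.
Ancestors of 4: 4, 6, 2, 3.
The deepest node appearing in both lists is 2.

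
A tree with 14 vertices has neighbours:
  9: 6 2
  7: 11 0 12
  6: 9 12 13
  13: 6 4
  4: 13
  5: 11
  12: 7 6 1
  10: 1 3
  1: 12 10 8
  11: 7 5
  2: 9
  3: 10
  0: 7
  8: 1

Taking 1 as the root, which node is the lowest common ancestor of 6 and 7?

12

Ancestors of 6 (toward the root): 6, 12, 1.
Ancestors of 7: 7, 12, 1.
The deepest node appearing in both lists is 12.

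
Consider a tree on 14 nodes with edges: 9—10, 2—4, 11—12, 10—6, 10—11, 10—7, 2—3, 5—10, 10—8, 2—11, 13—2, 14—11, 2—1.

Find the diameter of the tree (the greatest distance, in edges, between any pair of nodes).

4

A longest path is 3 – 2 – 11 – 10 – 7, with 4 edges.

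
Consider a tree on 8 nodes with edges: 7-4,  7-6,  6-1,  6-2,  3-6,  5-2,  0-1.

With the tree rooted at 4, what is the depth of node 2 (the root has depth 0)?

3

Climbing from 2 to the root: 2 → 6 → 7 → 4. That's 3 steps.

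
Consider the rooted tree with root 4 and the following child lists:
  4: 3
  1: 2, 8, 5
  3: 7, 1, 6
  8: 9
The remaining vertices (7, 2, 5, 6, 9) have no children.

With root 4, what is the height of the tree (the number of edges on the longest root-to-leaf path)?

4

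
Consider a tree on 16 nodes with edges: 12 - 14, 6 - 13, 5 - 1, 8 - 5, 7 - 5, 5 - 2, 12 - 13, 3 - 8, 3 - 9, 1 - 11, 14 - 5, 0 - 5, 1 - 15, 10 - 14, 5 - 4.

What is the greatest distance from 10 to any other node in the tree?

The node farthest from 10 is 9, via 10-14-5-8-3-9 — 5 edges.

5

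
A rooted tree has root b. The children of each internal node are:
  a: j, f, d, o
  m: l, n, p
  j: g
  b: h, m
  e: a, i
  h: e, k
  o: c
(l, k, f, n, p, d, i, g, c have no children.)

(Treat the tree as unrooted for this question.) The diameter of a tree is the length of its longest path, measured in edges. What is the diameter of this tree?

BFS from n reaches g last, at distance 7; BFS from g confirms no node is farther.
Path: n–m–b–h–e–a–j–g.

7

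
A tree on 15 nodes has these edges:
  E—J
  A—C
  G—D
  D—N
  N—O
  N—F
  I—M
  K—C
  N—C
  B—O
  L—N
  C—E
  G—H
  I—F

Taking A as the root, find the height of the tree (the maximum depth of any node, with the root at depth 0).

A deepest node is H, reached by A–C–N–D–G–H.
That path has 5 edges, so the height is 5.

5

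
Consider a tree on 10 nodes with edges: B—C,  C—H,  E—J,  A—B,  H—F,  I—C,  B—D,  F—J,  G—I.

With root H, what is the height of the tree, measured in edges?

The longest root-to-leaf path is H–C–B–D (3 edges).

3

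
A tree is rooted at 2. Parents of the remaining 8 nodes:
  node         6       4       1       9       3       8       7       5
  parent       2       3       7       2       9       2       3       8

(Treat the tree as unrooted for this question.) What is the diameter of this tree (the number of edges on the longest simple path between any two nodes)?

BFS from 5 reaches 1 last, at distance 6; BFS from 1 confirms no node is farther.
Path: 5–8–2–9–3–7–1.

6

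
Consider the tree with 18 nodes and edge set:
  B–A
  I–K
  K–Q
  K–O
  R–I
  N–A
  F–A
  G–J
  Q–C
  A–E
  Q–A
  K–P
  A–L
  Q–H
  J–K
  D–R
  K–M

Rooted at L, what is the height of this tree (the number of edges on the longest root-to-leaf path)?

6

D sits deepest: L – A – Q – K – I – R – D — 6 edges from the root.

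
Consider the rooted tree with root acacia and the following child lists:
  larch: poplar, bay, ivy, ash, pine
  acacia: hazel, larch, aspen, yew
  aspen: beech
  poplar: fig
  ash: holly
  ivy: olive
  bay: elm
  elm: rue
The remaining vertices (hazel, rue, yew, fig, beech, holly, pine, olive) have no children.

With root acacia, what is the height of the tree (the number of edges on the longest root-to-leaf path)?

4

A deepest node is rue, reached by acacia–larch–bay–elm–rue.
That path has 4 edges, so the height is 4.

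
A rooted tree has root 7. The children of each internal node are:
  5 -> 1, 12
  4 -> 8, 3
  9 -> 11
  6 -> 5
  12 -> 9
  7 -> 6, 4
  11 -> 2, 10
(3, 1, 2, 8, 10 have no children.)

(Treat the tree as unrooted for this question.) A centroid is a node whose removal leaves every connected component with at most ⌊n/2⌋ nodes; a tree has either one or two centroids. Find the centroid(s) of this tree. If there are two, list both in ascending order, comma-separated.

Removing 5 splits the tree into components of sizes 5, 5, 1; the largest is 5 ≤ ⌊12/2⌋ = 6.
No neighbour of 5 does as well, so 5 is the unique centroid.

5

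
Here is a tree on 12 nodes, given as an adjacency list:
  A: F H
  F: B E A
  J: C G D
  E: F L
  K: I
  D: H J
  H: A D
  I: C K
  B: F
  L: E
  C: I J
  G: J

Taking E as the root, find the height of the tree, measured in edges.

K sits deepest: E-F-A-H-D-J-C-I-K — 8 edges from the root.

8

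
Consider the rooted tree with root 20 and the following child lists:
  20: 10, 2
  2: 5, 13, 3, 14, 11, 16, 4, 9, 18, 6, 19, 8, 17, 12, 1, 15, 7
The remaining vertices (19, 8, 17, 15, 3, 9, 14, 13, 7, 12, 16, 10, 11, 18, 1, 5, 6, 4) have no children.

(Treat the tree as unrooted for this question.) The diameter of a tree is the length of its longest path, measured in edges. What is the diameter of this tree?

3

BFS from 10 reaches 13 last, at distance 3; BFS from 13 confirms no node is farther.
Path: 10–20–2–13.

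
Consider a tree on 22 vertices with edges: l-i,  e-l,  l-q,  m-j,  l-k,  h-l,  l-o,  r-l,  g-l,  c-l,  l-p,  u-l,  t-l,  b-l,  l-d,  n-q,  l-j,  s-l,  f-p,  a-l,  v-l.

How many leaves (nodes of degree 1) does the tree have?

Exactly 18 nodes have a single neighbour: a, b, c, d, e, f, g, h, i, k, m, n, o, r, s, t, u, v.

18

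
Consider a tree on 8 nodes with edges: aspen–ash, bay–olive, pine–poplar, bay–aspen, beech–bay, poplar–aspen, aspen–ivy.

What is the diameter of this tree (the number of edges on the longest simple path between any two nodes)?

4

Starting from beech, a farthest node is pine at distance 4.
One longest path: beech–bay–aspen–poplar–pine.
So the diameter is 4.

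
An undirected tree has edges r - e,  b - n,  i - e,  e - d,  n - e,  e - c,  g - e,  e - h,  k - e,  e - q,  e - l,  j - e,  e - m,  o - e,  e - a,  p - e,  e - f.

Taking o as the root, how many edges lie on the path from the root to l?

2

Path from o to l: o – e – l, which has 2 edges.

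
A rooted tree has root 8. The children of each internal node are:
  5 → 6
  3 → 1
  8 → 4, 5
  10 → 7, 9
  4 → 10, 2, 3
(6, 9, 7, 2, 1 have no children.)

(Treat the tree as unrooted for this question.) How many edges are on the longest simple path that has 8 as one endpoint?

3

The node farthest from 8 is 9 (7, 1 also at distance 3), via 8–4–10–9 — 3 edges.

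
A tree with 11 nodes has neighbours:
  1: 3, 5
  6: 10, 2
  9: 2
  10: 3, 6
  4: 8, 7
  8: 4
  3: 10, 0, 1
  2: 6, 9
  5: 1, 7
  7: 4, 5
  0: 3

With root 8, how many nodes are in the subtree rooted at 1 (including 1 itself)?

7

Descendants of 1 (including itself): 1, 3, 0, 10, 6, 2, 9. That's 7.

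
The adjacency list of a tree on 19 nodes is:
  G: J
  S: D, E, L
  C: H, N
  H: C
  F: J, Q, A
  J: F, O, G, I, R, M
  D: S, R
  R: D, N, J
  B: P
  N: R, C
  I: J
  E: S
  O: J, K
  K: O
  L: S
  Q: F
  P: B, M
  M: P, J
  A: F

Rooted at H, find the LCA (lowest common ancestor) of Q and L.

R

Path Q→root: Q F J R N C H; path L→root: L S D R N C H.
First common node: R.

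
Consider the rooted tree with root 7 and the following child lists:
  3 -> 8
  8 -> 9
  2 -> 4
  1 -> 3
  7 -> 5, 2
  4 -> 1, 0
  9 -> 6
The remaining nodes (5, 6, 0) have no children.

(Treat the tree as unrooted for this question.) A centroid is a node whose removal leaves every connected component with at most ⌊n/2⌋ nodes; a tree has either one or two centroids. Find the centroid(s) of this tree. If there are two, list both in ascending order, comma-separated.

Delete 1: the remaining components have sizes 5, 4. Max 5 ≤ 5, so 1 is a centroid.
Its neighbour 4 also leaves a largest component of size 5, so both are centroids.

1, 4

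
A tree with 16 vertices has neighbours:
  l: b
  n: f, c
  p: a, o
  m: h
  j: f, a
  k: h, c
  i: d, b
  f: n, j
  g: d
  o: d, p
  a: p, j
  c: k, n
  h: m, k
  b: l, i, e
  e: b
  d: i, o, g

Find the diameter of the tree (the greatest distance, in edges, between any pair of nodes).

Starting from m, a farthest node is e at distance 13.
One longest path: m–h–k–c–n–f–j–a–p–o–d–i–b–e.
So the diameter is 13.

13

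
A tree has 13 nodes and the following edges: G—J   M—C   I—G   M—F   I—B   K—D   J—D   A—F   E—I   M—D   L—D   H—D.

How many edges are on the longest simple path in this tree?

Starting from A, a farthest node is E at distance 7.
One longest path: A-F-M-D-J-G-I-E.
So the diameter is 7.

7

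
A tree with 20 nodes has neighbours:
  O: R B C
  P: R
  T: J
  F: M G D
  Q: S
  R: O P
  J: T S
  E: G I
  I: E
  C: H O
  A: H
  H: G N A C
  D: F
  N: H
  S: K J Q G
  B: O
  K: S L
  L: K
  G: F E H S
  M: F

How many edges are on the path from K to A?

Walking from K: K – S – G – H – A. Length 4.

4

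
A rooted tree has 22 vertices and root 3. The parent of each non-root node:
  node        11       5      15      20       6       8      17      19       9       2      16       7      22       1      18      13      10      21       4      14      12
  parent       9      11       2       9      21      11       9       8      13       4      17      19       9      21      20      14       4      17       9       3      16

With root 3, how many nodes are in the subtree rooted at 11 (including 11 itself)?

The subtree rooted at 11 contains: 11, 8, 5, 19, 7 — 5 nodes.

5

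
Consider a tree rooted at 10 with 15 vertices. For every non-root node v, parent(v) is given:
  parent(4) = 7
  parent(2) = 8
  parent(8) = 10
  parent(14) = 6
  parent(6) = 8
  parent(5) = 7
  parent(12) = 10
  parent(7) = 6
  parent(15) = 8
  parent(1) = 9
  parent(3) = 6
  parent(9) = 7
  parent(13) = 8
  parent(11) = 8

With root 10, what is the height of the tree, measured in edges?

1 sits deepest: 10 – 8 – 6 – 7 – 9 – 1 — 5 edges from the root.

5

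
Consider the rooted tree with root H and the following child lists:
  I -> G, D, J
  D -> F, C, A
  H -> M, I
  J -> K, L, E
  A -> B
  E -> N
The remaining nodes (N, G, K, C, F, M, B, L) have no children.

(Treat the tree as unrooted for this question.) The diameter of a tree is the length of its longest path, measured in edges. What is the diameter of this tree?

A longest path is N - E - J - I - D - A - B, with 6 edges.

6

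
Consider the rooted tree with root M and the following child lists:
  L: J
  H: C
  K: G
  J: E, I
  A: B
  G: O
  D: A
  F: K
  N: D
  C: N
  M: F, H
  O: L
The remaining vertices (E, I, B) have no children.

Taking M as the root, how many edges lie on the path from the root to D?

4

Climbing from D to the root: D – N – C – H – M. That's 4 steps.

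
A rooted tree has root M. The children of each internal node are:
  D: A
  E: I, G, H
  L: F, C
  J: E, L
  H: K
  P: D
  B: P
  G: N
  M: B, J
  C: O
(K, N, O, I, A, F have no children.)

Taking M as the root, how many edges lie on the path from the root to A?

Path from M to A: M–B–P–D–A, which has 4 edges.

4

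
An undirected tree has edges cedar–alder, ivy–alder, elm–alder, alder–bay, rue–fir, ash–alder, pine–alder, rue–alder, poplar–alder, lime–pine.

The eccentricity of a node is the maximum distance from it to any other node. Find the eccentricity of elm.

3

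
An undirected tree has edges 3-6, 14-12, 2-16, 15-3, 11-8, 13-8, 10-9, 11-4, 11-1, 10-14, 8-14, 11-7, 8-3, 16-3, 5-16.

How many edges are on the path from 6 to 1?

6–3–8–11–1: 4 edges.

4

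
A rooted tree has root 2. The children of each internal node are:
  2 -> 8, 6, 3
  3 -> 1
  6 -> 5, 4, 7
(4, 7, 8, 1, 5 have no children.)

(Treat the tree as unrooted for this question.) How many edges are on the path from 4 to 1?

4–6–2–3–1: 4 edges.

4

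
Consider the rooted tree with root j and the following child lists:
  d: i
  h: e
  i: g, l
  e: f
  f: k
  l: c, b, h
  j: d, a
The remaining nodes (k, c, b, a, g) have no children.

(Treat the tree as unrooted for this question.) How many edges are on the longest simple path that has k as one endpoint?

8

The node farthest from k is a, via k-f-e-h-l-i-d-j-a — 8 edges.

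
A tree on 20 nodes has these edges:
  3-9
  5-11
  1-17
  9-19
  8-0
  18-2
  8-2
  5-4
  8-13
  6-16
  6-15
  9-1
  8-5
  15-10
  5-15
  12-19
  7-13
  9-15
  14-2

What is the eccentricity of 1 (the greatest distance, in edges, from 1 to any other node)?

A farthest node from 1 is 14 (18, 7 also at distance 6).
The path 1–9–15–5–8–2–14 has 6 edges.

6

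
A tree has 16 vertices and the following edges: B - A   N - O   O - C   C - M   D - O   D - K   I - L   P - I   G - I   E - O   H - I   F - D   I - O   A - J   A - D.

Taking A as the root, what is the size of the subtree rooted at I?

5

Descendants of I (including itself): I, P, G, L, H. That's 5.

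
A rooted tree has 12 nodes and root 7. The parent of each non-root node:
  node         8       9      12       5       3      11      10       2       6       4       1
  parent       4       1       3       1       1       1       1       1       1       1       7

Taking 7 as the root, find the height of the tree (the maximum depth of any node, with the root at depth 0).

The longest root-to-leaf path is 7 – 1 – 4 – 8 (3 edges).

3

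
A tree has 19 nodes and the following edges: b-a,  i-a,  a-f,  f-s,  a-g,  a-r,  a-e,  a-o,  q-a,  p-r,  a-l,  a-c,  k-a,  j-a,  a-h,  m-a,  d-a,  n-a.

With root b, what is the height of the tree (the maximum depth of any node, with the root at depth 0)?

3

The longest root-to-leaf path is b-a-r-p (3 edges).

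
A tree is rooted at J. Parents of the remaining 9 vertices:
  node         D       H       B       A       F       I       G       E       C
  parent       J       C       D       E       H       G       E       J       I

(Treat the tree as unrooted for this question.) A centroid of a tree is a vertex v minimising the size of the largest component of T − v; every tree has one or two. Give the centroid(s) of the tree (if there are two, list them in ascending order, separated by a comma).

Removing E splits the tree into components of sizes 5, 3, 1; the largest is 5 ≤ ⌊10/2⌋ = 5.
Its neighbour G also leaves a largest component of size 5, so both are centroids.

E, G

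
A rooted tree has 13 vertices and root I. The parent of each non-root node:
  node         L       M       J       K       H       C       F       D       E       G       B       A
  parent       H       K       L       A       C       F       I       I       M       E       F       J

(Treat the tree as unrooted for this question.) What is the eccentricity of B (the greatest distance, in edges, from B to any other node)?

A farthest node from B is G.
The path B – F – C – H – L – J – A – K – M – E – G has 10 edges.

10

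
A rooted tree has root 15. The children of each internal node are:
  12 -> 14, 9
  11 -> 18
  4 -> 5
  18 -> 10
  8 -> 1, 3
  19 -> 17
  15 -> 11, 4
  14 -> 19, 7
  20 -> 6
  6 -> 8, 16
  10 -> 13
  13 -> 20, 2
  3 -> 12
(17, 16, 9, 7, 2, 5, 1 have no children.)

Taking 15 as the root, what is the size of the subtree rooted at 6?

6's subtree: {6, 8, 16, 3, 1, 12, 14, 9, 19, 7, 17}, size 11.

11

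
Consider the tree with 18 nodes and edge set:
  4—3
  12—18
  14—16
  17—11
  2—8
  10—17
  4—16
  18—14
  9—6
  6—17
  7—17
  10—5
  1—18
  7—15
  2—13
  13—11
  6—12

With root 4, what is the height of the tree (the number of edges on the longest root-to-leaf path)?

10

The longest root-to-leaf path is 4 → 16 → 14 → 18 → 12 → 6 → 17 → 11 → 13 → 2 → 8 (10 edges).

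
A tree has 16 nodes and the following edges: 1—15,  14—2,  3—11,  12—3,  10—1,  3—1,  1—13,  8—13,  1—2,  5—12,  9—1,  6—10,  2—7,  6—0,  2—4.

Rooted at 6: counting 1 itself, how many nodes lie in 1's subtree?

13

The subtree rooted at 1 contains: 1, 3, 15, 2, 9, 13, 11, 12, 4, 7, 14, 8, 5 — 13 nodes.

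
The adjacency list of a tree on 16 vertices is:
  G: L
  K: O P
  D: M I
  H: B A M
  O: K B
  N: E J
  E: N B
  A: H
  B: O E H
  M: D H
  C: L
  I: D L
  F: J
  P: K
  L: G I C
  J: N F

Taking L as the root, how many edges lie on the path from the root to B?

5

Path from L to B: L–I–D–M–H–B, which has 5 edges.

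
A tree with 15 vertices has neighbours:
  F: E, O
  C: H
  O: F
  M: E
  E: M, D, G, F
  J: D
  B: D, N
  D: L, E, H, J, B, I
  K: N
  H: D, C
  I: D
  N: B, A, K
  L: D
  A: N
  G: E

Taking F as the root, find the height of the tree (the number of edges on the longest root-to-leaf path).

5

A deepest node is A, reached by F – E – D – B – N – A.
That path has 5 edges, so the height is 5.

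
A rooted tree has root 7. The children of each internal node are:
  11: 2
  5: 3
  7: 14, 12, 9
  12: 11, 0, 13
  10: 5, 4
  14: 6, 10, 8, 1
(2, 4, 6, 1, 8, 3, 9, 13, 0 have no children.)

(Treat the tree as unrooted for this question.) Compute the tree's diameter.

7

BFS from 2 reaches 3 last, at distance 7; BFS from 3 confirms no node is farther.
Path: 2-11-12-7-14-10-5-3.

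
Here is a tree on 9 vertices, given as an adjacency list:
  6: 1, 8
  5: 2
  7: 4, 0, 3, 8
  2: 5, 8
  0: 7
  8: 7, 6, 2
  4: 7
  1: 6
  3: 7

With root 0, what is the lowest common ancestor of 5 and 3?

7

Ancestors of 5 (toward the root): 5, 2, 8, 7, 0.
Ancestors of 3: 3, 7, 0.
The deepest node appearing in both lists is 7.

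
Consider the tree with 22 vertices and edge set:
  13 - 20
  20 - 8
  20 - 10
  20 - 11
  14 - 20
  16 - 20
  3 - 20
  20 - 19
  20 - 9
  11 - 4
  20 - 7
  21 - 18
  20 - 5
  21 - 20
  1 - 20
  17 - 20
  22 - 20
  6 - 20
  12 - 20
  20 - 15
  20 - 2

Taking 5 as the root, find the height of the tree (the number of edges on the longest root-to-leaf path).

4 sits deepest: 5-20-11-4 — 3 edges from the root.

3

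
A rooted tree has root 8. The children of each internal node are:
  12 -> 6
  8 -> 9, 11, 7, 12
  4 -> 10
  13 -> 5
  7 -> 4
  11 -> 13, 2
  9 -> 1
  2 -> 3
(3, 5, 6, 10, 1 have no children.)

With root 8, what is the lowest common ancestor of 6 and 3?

8

6's ancestor chain is 6, 12, 8 and 3's is 3, 2, 11, 8; they first meet at 8.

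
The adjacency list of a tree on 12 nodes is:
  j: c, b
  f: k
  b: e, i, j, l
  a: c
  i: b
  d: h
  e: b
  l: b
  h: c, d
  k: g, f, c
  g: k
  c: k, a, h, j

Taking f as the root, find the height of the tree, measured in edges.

5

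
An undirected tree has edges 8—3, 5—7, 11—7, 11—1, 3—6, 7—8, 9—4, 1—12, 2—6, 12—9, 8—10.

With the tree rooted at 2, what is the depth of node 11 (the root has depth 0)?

5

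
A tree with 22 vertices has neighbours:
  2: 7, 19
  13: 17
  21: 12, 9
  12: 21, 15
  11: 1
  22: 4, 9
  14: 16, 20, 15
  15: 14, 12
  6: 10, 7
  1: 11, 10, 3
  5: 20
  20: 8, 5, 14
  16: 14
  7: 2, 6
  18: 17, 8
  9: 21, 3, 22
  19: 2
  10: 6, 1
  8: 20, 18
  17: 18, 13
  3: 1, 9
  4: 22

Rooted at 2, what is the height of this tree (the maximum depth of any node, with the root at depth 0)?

15

The longest root-to-leaf path is 2 – 7 – 6 – 10 – 1 – 3 – 9 – 21 – 12 – 15 – 14 – 20 – 8 – 18 – 17 – 13 (15 edges).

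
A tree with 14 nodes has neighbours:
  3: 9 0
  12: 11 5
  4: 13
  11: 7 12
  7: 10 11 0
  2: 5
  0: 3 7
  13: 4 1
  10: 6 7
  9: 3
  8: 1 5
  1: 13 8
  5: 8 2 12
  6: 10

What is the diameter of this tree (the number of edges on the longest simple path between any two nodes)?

BFS from 4 reaches 9 last, at distance 10; BFS from 9 confirms no node is farther.
Path: 4 - 13 - 1 - 8 - 5 - 12 - 11 - 7 - 0 - 3 - 9.

10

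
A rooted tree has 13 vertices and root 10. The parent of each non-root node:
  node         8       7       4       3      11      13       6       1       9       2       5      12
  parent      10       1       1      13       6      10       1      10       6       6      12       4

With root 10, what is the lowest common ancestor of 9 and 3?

9's ancestor chain is 9, 6, 1, 10 and 3's is 3, 13, 10; they first meet at 10.

10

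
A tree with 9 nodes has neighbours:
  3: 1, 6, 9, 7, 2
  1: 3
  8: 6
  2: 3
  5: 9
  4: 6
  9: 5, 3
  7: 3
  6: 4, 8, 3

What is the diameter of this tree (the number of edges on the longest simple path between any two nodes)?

4

A longest path is 4 - 6 - 3 - 9 - 5, with 4 edges.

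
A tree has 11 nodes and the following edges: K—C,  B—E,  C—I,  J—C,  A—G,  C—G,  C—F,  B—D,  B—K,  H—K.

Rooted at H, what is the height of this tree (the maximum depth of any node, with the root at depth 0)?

4

A deepest node is A, reached by H → K → C → G → A.
That path has 4 edges, so the height is 4.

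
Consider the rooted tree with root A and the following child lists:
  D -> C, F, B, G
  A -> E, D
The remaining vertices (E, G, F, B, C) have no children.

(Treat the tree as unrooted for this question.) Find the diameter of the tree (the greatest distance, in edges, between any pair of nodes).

3

BFS from E reaches B last, at distance 3; BFS from B confirms no node is farther.
Path: E–A–D–B.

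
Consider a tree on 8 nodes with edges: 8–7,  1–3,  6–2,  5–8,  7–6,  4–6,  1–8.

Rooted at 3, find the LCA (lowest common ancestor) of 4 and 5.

Ancestors of 4 (toward the root): 4, 6, 7, 8, 1, 3.
Ancestors of 5: 5, 8, 1, 3.
The deepest node appearing in both lists is 8.

8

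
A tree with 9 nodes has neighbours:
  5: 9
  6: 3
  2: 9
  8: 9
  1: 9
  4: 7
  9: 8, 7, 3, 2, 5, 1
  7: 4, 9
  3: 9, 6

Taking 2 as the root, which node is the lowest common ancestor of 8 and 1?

Ancestors of 8 (toward the root): 8, 9, 2.
Ancestors of 1: 1, 9, 2.
The deepest node appearing in both lists is 9.

9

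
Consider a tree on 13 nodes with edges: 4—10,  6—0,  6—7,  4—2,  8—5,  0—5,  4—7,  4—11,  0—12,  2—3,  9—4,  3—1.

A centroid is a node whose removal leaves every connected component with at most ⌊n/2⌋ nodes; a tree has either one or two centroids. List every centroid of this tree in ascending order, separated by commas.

4

If 4 is removed the pieces have sizes 6, 3, 1, 1, 1, all ≤ ⌊13/2⌋ = 6.
Every other node leaves some component of size > 6, so the centroid is unique.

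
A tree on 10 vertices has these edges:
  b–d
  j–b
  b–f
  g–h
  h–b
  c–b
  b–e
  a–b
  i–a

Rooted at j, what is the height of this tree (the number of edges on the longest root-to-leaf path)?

A deepest node is i, reached by j – b – a – i.
That path has 3 edges, so the height is 3.

3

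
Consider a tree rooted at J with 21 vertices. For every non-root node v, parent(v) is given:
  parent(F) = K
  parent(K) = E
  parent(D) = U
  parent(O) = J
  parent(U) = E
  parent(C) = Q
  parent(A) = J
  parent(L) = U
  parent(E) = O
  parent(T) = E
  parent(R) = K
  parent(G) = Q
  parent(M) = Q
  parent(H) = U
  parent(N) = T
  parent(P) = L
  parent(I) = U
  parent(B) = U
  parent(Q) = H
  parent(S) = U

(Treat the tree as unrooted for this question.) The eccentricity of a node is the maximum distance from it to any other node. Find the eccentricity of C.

7

A farthest node from C is A.
The path C–Q–H–U–E–O–J–A has 7 edges.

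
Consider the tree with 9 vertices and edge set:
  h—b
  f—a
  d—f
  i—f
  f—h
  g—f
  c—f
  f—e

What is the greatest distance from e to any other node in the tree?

The node farthest from e is b, via e – f – h – b — 3 edges.

3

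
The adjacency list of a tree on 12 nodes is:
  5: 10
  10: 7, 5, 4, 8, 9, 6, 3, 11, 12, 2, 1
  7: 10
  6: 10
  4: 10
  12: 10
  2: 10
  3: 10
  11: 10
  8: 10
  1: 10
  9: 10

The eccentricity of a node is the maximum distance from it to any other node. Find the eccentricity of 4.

Distances from 4 peak at 2, attained at 3 (1, 5, 11, 6, 7, 9, 2, 12, 8 also at distance 2).
4-10-3

2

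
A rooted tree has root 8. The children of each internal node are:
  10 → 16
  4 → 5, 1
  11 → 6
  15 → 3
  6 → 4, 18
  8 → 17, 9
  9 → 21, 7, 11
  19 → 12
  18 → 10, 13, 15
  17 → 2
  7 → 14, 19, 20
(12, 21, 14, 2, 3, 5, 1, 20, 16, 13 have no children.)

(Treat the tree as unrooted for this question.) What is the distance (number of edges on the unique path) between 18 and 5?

3

The path is 18 – 6 – 4 – 5, which has 3 edges.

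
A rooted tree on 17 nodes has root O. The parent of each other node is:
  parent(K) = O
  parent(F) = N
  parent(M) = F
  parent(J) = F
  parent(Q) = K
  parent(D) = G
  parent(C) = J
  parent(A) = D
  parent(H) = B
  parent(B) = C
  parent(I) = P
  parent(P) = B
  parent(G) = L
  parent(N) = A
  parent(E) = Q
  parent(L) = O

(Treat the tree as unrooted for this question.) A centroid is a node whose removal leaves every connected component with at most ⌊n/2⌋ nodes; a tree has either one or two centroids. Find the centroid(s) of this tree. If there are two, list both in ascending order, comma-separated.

Removing N splits the tree into components of sizes 8, 8; the largest is 8 ≤ ⌊17/2⌋ = 8.
Every other node leaves some component of size > 8, so the centroid is unique.

N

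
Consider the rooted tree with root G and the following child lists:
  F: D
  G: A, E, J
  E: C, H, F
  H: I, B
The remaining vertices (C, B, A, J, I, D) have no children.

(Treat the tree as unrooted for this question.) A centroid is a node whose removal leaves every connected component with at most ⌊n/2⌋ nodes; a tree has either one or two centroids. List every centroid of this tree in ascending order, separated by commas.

Delete E: the remaining components have sizes 3, 3, 2, 1. Max 3 ≤ 5, so E is a centroid.
Every other node leaves some component of size > 5, so the centroid is unique.

E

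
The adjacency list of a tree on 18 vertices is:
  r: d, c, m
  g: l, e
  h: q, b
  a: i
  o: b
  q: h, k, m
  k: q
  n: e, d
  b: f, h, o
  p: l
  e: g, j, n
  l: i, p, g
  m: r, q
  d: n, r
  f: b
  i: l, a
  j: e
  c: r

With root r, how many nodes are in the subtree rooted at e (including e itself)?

e's subtree: {e, g, j, l, i, p, a}, size 7.

7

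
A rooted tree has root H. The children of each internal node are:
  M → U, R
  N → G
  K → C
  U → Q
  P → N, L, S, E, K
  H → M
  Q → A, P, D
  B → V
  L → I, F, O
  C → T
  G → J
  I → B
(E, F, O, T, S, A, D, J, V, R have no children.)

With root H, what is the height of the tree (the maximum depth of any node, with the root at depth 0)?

8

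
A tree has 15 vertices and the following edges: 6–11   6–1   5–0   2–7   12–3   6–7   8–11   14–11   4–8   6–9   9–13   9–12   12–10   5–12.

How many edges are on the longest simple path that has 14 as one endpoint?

The node farthest from 14 is 0, via 14–11–6–9–12–5–0 — 6 edges.

6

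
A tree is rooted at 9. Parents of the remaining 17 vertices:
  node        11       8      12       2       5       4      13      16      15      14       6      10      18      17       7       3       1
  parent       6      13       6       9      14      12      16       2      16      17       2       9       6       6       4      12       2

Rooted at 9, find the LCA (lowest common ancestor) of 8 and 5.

Path 8→root: 8 13 16 2 9; path 5→root: 5 14 17 6 2 9.
First common node: 2.

2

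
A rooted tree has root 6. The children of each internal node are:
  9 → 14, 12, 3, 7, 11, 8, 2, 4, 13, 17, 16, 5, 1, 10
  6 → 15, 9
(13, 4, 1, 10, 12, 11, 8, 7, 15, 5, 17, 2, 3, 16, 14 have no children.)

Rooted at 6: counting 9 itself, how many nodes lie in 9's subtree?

15

Descendants of 9 (including itself): 9, 12, 17, 14, 16, 8, 5, 13, 11, 3, 1, 7, 10, 2, 4. That's 15.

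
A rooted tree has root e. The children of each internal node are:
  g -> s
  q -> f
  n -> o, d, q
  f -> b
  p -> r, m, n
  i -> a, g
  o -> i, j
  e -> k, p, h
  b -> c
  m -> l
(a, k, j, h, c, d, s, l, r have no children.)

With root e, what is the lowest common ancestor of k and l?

e

k's ancestor chain is k, e and l's is l, m, p, e; they first meet at e.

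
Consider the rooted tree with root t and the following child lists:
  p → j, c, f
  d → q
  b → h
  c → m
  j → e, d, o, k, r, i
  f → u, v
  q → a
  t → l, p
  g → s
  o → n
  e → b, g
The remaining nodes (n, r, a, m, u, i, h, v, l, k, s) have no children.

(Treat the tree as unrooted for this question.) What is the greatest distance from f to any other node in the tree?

5

Distances from f peak at 5, attained at a (s, h also at distance 5).
f–p–j–d–q–a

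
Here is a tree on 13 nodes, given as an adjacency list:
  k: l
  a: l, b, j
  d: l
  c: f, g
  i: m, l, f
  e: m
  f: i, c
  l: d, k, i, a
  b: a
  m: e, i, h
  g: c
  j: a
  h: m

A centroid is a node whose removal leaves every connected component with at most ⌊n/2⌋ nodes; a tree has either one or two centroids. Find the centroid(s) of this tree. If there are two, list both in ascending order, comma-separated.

i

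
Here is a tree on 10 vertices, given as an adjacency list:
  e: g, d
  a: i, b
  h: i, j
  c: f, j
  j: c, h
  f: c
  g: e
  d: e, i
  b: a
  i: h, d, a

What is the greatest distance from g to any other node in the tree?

7

The node farthest from g is f, via g–e–d–i–h–j–c–f — 7 edges.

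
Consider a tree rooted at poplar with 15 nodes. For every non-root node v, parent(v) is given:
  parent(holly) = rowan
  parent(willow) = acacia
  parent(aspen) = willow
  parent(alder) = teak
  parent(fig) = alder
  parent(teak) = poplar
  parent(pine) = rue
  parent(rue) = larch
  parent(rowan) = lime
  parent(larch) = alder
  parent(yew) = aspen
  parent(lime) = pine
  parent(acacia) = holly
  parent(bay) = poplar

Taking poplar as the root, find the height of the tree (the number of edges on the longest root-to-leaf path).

yew sits deepest: poplar → teak → alder → larch → rue → pine → lime → rowan → holly → acacia → willow → aspen → yew — 12 edges from the root.

12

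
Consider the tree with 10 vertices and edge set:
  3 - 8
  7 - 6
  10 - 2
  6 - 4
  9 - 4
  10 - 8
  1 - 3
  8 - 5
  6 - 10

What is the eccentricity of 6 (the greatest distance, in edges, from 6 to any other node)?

Distances from 6 peak at 4, attained at 1.
6 – 10 – 8 – 3 – 1

4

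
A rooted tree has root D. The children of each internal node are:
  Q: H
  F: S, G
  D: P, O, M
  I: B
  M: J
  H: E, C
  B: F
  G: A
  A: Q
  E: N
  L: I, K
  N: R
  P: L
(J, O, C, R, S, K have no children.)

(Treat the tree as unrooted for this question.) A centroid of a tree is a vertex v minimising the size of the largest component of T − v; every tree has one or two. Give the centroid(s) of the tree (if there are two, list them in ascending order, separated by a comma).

F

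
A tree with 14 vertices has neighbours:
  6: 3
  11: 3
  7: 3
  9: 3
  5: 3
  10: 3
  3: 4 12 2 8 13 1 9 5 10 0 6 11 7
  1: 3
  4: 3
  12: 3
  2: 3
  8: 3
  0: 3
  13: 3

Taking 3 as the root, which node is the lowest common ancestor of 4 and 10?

Path 4→root: 4 3; path 10→root: 10 3.
First common node: 3.

3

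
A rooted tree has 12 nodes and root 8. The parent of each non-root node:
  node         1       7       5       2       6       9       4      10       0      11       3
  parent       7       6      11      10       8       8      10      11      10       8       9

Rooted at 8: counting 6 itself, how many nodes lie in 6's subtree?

3

Descendants of 6 (including itself): 6, 7, 1. That's 3.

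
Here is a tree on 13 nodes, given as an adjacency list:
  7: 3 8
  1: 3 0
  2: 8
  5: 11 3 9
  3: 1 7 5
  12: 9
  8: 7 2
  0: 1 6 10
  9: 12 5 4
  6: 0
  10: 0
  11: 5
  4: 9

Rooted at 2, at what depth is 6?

Path from 2 to 6: 2 → 8 → 7 → 3 → 1 → 0 → 6, which has 6 edges.

6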